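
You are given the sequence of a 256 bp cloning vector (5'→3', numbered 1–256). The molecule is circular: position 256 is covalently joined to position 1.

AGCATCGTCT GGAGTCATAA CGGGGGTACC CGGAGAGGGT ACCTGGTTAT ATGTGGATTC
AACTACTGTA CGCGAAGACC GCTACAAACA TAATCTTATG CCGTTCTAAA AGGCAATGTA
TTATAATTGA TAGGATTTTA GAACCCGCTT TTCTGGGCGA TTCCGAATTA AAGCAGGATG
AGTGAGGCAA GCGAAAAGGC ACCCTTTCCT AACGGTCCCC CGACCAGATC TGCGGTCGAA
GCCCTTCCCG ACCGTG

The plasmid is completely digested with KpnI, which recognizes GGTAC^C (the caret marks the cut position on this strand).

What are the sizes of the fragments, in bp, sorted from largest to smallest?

243, 13 bp

KpnI sites (GGTACC) start at positions 25, 38.
KpnI cuts after base 5 of each site (before the last base), so after positions 29, 42.
Circular molecule, 2 cuts → 2 fragments:
  30–42 → 13 bp
  43–256 then 1–29 → 214 + 29 = 243 bp
Sorted largest to smallest: 243, 13 bp.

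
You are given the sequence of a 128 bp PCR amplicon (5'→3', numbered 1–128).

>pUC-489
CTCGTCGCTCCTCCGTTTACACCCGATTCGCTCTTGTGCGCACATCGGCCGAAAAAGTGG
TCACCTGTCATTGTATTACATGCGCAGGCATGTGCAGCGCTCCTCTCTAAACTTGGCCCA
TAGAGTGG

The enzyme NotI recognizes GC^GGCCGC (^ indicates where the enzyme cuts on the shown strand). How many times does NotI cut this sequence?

0

No occurrence of GCGGCCGC is present in the sequence.
NotI does not cut: 0 sites.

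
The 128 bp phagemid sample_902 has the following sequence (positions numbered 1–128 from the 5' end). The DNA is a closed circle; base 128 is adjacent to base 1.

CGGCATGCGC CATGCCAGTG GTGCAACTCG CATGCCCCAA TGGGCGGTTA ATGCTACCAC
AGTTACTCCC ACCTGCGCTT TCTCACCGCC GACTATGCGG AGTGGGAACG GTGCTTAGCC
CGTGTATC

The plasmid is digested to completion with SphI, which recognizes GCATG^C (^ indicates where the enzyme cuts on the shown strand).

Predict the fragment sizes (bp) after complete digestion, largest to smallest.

SphI sites (GCATGC) start at positions 3, 30.
SphI cuts after base 5 of each site (before the last base), so after positions 7, 34.
Circular molecule, 2 cuts → 2 fragments:
  8–34 → 27 bp
  35–128 then 1–7 → 94 + 7 = 101 bp
Sorted largest to smallest: 101, 27 bp.

101, 27 bp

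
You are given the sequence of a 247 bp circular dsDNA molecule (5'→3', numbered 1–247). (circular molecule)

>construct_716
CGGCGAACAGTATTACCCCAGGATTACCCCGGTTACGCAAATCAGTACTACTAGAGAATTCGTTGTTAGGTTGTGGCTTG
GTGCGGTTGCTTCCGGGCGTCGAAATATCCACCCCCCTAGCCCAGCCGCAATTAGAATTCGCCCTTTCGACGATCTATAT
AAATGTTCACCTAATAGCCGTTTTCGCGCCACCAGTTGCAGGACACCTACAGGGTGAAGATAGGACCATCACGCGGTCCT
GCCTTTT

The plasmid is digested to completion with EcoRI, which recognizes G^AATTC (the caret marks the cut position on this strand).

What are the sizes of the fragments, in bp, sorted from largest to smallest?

EcoRI sites (GAATTC) start at positions 56, 135.
EcoRI cuts after the first base of each site, so after positions 56, 135.
Circular molecule, 2 cuts → 2 fragments:
  57–135 → 79 bp
  136–247 then 1–56 → 112 + 56 = 168 bp
Sorted largest to smallest: 168, 79 bp.

168, 79 bp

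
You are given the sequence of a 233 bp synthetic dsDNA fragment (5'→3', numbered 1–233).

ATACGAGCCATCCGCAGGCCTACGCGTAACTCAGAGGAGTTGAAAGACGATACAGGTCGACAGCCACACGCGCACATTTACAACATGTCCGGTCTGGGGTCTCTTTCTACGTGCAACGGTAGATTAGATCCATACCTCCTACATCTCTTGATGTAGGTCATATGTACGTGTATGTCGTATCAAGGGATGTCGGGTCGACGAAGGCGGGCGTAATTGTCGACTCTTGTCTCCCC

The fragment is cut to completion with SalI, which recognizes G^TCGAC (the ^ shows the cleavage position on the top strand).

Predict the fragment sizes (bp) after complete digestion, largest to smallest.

138, 56, 22, 17 bp

SalI sites (GTCGAC) start at positions 56, 194, 216.
SalI cuts after the first base of each site, so after positions 56, 194, 216.
Linear molecule, 3 cuts → 4 fragments:
  1–56 → 56 bp
  57–194 → 138 bp
  195–216 → 22 bp
  217–233 → 17 bp
Sorted largest to smallest: 138, 56, 22, 17 bp.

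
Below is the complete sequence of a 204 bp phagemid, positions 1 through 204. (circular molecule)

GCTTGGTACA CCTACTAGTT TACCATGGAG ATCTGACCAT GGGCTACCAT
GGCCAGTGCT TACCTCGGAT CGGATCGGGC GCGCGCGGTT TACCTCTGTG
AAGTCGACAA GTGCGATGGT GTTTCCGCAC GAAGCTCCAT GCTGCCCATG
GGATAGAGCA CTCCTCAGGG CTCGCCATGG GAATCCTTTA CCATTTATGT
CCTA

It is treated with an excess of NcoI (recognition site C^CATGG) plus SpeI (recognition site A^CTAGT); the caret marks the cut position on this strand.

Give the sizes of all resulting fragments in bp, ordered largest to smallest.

NcoI sites (CCATGG) start at positions 23, 37, 47, 146, 175.
NcoI cuts after the first base of each site, so after positions 23, 37, 47, 146, 175.
The SpeI site (ACTAGT) starts at position 14.
SpeI cuts after the first base of each site, so after position 14.
Combined cut positions: 14, 23, 37, 47, 146, 175.
Circular molecule, 6 cuts → 6 fragments:
  15–23 → 9 bp
  24–37 → 14 bp
  38–47 → 10 bp
  48–146 → 99 bp
  147–175 → 29 bp
  176–204 then 1–14 → 29 + 14 = 43 bp
Sorted largest to smallest: 99, 43, 29, 14, 10, 9 bp.

99, 43, 29, 14, 10, 9 bp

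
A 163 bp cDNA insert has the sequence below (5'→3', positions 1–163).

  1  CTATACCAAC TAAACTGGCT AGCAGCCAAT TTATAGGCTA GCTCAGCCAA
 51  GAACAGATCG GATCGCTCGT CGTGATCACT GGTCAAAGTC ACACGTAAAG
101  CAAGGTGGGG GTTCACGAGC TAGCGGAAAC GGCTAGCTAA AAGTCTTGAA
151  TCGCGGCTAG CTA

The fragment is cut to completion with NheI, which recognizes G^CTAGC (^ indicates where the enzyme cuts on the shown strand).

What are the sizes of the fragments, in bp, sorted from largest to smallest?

NheI sites (GCTAGC) start at positions 18, 37, 119, 132, 156.
NheI cuts after the first base of each site, so after positions 18, 37, 119, 132, 156.
Linear molecule, 5 cuts → 6 fragments:
  1–18 → 18 bp
  19–37 → 19 bp
  38–119 → 82 bp
  120–132 → 13 bp
  133–156 → 24 bp
  157–163 → 7 bp
Sorted largest to smallest: 82, 24, 19, 18, 13, 7 bp.

82, 24, 19, 18, 13, 7 bp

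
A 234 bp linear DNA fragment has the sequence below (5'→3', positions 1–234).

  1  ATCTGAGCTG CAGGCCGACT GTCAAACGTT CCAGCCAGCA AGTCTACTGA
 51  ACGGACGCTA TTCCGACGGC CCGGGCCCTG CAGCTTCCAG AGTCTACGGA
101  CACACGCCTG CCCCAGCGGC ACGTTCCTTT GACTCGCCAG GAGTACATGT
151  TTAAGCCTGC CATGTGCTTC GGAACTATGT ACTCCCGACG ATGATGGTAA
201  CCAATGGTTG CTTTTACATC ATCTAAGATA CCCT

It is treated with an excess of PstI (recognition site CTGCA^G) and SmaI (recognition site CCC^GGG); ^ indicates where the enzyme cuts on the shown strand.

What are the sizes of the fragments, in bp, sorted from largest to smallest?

152, 60, 12, 10 bp

PstI sites (CTGCAG) start at positions 8, 78.
PstI cuts after base 5 of each site (before the last base), so after positions 12, 82.
The SmaI site (CCCGGG) starts at position 70.
SmaI cuts after base 3 of each site, so after position 72.
Combined cut positions: 12, 72, 82.
Linear molecule, 3 cuts → 4 fragments:
  1–12 → 12 bp
  13–72 → 60 bp
  73–82 → 10 bp
  83–234 → 152 bp
Sorted largest to smallest: 152, 60, 12, 10 bp.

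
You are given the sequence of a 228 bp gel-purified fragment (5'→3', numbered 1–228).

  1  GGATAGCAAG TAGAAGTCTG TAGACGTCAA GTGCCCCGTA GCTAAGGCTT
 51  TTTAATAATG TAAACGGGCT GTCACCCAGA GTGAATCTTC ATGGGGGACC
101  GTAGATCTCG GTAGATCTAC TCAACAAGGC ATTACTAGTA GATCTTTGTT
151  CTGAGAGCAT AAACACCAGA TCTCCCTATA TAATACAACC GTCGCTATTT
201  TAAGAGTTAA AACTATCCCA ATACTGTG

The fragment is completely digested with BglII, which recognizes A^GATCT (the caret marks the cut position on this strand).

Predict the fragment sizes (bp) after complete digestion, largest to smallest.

BglII sites (AGATCT) start at positions 103, 113, 140, 168.
BglII cuts after the first base of each site, so after positions 103, 113, 140, 168.
Linear molecule, 4 cuts → 5 fragments:
  1–103 → 103 bp
  104–113 → 10 bp
  114–140 → 27 bp
  141–168 → 28 bp
  169–228 → 60 bp
Sorted largest to smallest: 103, 60, 28, 27, 10 bp.

103, 60, 28, 27, 10 bp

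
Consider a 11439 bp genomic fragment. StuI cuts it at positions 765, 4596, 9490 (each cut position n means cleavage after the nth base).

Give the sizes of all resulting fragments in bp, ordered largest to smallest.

Linear molecule, 3 cuts → 4 fragments:
  765 − 0 = 765 bp
  4596 − 765 = 3831 bp
  9490 − 4596 = 4894 bp
  11439 − 9490 = 1949 bp
Sorted largest to smallest: 4894, 3831, 1949, 765 bp.

4894, 3831, 1949, 765 bp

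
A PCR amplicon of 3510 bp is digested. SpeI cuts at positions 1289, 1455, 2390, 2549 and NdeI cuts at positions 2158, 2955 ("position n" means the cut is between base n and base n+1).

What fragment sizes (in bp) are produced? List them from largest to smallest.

1289, 703, 555, 406, 232, 166, 159 bp

Combined cut positions (sorted): 1289, 1455, 2158, 2390, 2549, 2955.
Linear molecule, 6 cuts → 7 fragments:
  1289 − 0 = 1289 bp
  1455 − 1289 = 166 bp
  2158 − 1455 = 703 bp
  2390 − 2158 = 232 bp
  2549 − 2390 = 159 bp
  2955 − 2549 = 406 bp
  3510 − 2955 = 555 bp
Sorted largest to smallest: 1289, 703, 555, 406, 232, 166, 159 bp.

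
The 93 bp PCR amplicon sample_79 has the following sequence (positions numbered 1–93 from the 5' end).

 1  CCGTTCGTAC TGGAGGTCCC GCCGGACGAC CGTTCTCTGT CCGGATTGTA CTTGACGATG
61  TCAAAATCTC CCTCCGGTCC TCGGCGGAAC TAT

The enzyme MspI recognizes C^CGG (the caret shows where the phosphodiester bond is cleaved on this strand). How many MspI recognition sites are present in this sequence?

3

CCGG occurs starting at positions 22, 41, 74.
MspI cuts at 3 sites.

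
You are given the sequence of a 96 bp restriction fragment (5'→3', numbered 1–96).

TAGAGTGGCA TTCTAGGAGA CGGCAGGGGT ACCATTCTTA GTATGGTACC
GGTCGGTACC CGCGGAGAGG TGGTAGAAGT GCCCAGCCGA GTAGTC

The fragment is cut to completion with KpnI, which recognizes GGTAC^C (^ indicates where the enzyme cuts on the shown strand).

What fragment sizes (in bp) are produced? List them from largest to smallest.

37, 32, 17, 10 bp

KpnI sites (GGTACC) start at positions 28, 45, 55.
KpnI cuts after base 5 of each site (before the last base), so after positions 32, 49, 59.
Linear molecule, 3 cuts → 4 fragments:
  1–32 → 32 bp
  33–49 → 17 bp
  50–59 → 10 bp
  60–96 → 37 bp
Sorted largest to smallest: 37, 32, 17, 10 bp.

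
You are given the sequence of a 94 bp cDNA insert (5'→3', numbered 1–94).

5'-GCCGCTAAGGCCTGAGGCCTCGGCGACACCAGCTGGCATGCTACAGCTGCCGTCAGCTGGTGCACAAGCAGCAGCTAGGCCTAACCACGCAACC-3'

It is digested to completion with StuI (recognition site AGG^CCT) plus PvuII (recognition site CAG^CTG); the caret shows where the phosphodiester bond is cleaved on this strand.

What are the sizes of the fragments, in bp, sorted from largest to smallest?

StuI sites (AGGCCT) start at positions 8, 15, 77.
StuI cuts after base 3 of each site, so after positions 10, 17, 79.
PvuII sites (CAGCTG) start at positions 30, 44, 54.
PvuII cuts after base 3 of each site, so after positions 32, 46, 56.
Combined cut positions: 10, 17, 32, 46, 56, 79.
Linear molecule, 6 cuts → 7 fragments:
  1–10 → 10 bp
  11–17 → 7 bp
  18–32 → 15 bp
  33–46 → 14 bp
  47–56 → 10 bp
  57–79 → 23 bp
  80–94 → 15 bp
Sorted largest to smallest: 23, 15, 15, 14, 10, 10, 7 bp.

23, 15, 15, 14, 10, 10, 7 bp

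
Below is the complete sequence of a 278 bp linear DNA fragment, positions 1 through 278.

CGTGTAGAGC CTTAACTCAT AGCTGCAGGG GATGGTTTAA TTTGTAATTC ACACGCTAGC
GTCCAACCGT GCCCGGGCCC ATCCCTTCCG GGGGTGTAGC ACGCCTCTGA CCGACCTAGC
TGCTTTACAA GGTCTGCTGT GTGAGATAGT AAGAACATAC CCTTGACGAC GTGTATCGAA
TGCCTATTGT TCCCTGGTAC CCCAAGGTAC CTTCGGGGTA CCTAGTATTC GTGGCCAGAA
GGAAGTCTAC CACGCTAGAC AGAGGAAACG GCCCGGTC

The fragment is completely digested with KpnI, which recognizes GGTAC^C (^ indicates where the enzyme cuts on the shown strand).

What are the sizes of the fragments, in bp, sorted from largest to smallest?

KpnI sites (GGTACC) start at positions 196, 206, 217.
KpnI cuts after base 5 of each site (before the last base), so after positions 200, 210, 221.
Linear molecule, 3 cuts → 4 fragments:
  1–200 → 200 bp
  201–210 → 10 bp
  211–221 → 11 bp
  222–278 → 57 bp
Sorted largest to smallest: 200, 57, 11, 10 bp.

200, 57, 11, 10 bp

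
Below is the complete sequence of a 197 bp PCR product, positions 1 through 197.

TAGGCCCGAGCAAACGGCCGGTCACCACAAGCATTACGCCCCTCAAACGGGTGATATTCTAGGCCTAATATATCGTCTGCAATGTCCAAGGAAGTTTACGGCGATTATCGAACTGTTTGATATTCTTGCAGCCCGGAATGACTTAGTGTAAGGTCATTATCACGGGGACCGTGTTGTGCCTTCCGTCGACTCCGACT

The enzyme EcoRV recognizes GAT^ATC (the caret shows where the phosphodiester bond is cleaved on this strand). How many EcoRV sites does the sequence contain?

0

No occurrence of GATATC is present in the sequence.
EcoRV does not cut: 0 sites.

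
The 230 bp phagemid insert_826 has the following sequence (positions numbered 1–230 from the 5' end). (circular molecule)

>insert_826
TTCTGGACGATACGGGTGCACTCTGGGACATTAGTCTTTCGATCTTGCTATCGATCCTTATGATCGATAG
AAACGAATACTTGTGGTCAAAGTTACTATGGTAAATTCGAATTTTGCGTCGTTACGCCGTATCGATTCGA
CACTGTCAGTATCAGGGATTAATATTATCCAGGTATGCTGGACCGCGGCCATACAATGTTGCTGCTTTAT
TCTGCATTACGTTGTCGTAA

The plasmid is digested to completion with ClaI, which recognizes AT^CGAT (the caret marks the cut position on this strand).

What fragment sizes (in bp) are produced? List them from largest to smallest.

149, 68, 13 bp

ClaI sites (ATCGAT) start at positions 50, 63, 131.
ClaI cuts after base 2 of each site, so after positions 51, 64, 132.
Circular molecule, 3 cuts → 3 fragments:
  52–64 → 13 bp
  65–132 → 68 bp
  133–230 then 1–51 → 98 + 51 = 149 bp
Sorted largest to smallest: 149, 68, 13 bp.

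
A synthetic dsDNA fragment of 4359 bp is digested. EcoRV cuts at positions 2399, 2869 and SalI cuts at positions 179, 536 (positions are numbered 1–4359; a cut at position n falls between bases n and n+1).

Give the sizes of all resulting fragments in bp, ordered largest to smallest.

Combined cut positions (sorted): 179, 536, 2399, 2869.
Linear molecule, 4 cuts → 5 fragments:
  179 − 0 = 179 bp
  536 − 179 = 357 bp
  2399 − 536 = 1863 bp
  2869 − 2399 = 470 bp
  4359 − 2869 = 1490 bp
Sorted largest to smallest: 1863, 1490, 470, 357, 179 bp.

1863, 1490, 470, 357, 179 bp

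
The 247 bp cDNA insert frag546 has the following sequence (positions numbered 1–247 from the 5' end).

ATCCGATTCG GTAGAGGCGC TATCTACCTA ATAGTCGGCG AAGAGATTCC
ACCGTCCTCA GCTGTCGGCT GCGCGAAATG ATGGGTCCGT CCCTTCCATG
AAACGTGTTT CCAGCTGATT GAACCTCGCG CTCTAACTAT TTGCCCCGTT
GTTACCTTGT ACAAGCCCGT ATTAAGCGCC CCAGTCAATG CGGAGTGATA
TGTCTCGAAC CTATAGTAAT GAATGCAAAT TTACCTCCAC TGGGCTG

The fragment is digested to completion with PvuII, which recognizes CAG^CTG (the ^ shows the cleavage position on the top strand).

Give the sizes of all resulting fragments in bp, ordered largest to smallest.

133, 61, 53 bp

PvuII sites (CAGCTG) start at positions 59, 112.
PvuII cuts after base 3 of each site, so after positions 61, 114.
Linear molecule, 2 cuts → 3 fragments:
  1–61 → 61 bp
  62–114 → 53 bp
  115–247 → 133 bp
Sorted largest to smallest: 133, 61, 53 bp.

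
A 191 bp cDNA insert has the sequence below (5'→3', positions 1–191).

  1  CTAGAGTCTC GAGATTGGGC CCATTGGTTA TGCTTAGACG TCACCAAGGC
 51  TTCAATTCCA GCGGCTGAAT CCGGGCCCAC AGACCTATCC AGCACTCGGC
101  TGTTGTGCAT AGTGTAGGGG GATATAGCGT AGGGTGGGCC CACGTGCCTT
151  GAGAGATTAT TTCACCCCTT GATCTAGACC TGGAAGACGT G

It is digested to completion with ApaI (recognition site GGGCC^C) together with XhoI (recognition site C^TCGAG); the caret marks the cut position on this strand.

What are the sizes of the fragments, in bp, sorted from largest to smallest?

ApaI sites (GGGCCC) start at positions 17, 73, 136.
ApaI cuts after base 5 of each site (before the last base), so after positions 21, 77, 140.
The XhoI site (CTCGAG) starts at position 8.
XhoI cuts after the first base of each site, so after position 8.
Combined cut positions: 8, 21, 77, 140.
Linear molecule, 4 cuts → 5 fragments:
  1–8 → 8 bp
  9–21 → 13 bp
  22–77 → 56 bp
  78–140 → 63 bp
  141–191 → 51 bp
Sorted largest to smallest: 63, 56, 51, 13, 8 bp.

63, 56, 51, 13, 8 bp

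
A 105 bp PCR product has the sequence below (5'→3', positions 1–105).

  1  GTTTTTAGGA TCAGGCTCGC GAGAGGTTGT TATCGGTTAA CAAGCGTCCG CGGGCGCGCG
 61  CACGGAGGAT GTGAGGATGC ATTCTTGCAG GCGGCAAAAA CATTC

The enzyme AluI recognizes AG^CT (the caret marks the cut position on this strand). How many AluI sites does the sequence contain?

No occurrence of AGCT is present in the sequence.
AluI does not cut: 0 sites.

0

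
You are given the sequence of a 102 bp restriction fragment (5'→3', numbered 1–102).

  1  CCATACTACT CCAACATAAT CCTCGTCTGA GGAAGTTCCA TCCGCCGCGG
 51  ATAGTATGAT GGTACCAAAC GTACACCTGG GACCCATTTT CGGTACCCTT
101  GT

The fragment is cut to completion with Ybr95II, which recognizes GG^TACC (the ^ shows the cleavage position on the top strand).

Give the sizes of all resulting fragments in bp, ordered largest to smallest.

Ybr95II sites (GGTACC) start at positions 61, 92.
Ybr95II cuts after base 2 of each site, so after positions 62, 93.
Linear molecule, 2 cuts → 3 fragments:
  1–62 → 62 bp
  63–93 → 31 bp
  94–102 → 9 bp
Sorted largest to smallest: 62, 31, 9 bp.

62, 31, 9 bp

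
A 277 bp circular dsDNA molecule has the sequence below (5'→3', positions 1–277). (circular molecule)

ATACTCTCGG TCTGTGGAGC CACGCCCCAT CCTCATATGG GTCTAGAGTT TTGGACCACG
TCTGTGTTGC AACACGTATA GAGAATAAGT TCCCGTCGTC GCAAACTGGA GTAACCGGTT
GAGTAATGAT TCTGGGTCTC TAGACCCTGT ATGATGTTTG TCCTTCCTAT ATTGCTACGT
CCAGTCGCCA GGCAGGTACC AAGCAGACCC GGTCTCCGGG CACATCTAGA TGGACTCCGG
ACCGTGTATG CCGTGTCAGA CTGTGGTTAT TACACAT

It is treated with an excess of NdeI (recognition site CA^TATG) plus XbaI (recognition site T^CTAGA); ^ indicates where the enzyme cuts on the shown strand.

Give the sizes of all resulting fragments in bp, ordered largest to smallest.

97, 87, 86, 7 bp

The NdeI site (CATATG) starts at position 34.
NdeI cuts after base 2 of each site, so after position 35.
XbaI sites (TCTAGA) start at positions 42, 139, 225.
XbaI cuts after the first base of each site, so after positions 42, 139, 225.
Combined cut positions: 35, 42, 139, 225.
Circular molecule, 4 cuts → 4 fragments:
  36–42 → 7 bp
  43–139 → 97 bp
  140–225 → 86 bp
  226–277 then 1–35 → 52 + 35 = 87 bp
Sorted largest to smallest: 97, 87, 86, 7 bp.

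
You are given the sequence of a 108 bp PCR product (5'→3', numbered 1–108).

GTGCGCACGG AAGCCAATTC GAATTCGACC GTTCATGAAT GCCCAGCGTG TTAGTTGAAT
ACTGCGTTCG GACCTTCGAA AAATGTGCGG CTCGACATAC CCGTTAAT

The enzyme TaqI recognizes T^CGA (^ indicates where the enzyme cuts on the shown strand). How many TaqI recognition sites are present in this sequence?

TCGA occurs starting at positions 19, 25, 76, 92.
TaqI cuts at 4 sites.

4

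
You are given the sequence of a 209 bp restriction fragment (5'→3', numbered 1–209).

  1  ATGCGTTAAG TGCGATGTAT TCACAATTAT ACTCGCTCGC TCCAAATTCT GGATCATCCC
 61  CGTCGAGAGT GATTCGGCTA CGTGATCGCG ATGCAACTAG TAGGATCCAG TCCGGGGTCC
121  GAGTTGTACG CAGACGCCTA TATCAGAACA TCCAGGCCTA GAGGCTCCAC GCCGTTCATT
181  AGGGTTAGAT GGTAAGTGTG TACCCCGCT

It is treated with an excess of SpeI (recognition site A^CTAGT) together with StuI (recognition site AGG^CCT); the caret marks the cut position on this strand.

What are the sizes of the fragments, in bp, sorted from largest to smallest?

96, 60, 53 bp

The SpeI site (ACTAGT) starts at position 96.
SpeI cuts after the first base of each site, so after position 96.
The StuI site (AGGCCT) starts at position 154.
StuI cuts after base 3 of each site, so after position 156.
Combined cut positions: 96, 156.
Linear molecule, 2 cuts → 3 fragments:
  1–96 → 96 bp
  97–156 → 60 bp
  157–209 → 53 bp
Sorted largest to smallest: 96, 60, 53 bp.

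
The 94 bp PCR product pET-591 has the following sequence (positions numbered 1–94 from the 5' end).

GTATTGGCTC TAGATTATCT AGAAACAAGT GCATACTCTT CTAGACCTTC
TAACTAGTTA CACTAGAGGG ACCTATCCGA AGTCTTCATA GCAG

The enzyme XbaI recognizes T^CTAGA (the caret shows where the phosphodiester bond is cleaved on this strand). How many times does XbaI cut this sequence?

TCTAGA occurs starting at positions 9, 18, 40.
XbaI cuts at 3 sites.

3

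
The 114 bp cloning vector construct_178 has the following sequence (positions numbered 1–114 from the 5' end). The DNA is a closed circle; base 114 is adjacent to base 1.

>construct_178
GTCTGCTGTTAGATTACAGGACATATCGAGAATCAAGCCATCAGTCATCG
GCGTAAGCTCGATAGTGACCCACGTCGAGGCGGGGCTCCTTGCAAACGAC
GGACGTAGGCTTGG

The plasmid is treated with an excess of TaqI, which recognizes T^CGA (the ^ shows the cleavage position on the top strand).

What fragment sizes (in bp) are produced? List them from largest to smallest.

65, 33, 16 bp

TaqI sites (TCGA) start at positions 26, 59, 75.
TaqI cuts after the first base of each site, so after positions 26, 59, 75.
Circular molecule, 3 cuts → 3 fragments:
  27–59 → 33 bp
  60–75 → 16 bp
  76–114 then 1–26 → 39 + 26 = 65 bp
Sorted largest to smallest: 65, 33, 16 bp.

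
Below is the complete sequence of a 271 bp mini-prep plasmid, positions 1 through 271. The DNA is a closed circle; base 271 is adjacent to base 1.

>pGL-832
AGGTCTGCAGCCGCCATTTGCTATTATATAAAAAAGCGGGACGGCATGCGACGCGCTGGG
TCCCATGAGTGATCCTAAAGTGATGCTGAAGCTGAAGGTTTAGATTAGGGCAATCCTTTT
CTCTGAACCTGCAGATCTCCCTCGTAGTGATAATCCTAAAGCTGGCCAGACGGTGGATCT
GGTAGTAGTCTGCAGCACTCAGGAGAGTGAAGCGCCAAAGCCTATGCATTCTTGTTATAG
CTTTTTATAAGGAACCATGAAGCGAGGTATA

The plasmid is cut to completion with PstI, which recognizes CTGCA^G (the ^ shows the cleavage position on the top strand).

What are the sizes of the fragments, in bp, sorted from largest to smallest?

124, 86, 61 bp

PstI sites (CTGCAG) start at positions 5, 129, 190.
PstI cuts after base 5 of each site (before the last base), so after positions 9, 133, 194.
Circular molecule, 3 cuts → 3 fragments:
  10–133 → 124 bp
  134–194 → 61 bp
  195–271 then 1–9 → 77 + 9 = 86 bp
Sorted largest to smallest: 124, 86, 61 bp.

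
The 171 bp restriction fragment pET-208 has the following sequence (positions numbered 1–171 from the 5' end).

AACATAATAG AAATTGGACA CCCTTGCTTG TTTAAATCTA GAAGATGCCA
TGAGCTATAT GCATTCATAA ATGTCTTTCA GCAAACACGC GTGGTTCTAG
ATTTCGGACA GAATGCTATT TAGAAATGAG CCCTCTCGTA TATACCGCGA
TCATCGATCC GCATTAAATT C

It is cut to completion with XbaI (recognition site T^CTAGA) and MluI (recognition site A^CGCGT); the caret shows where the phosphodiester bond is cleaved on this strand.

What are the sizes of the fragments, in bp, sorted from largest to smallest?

XbaI sites (TCTAGA) start at positions 37, 96.
XbaI cuts after the first base of each site, so after positions 37, 96.
The MluI site (ACGCGT) starts at position 87.
MluI cuts after the first base of each site, so after position 87.
Combined cut positions: 37, 87, 96.
Linear molecule, 3 cuts → 4 fragments:
  1–37 → 37 bp
  38–87 → 50 bp
  88–96 → 9 bp
  97–171 → 75 bp
Sorted largest to smallest: 75, 50, 37, 9 bp.

75, 50, 37, 9 bp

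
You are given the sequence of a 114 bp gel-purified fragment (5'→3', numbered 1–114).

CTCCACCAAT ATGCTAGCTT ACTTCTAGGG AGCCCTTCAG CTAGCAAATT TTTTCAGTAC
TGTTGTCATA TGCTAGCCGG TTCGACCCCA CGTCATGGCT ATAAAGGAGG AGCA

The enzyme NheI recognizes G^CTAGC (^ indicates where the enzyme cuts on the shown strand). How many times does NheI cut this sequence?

GCTAGC occurs starting at positions 13, 40, 72.
NheI cuts at 3 sites.

3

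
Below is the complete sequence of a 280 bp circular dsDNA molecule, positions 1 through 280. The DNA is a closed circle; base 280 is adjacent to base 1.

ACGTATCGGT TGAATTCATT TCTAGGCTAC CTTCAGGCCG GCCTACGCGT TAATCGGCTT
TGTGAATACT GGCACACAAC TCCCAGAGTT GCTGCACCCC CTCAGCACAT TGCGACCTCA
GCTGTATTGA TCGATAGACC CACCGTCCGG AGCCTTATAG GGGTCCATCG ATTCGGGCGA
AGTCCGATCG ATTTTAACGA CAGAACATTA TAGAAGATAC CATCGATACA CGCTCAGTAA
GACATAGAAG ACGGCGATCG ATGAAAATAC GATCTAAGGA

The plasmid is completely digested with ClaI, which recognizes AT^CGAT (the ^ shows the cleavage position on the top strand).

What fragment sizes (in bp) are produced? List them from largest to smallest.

153, 37, 35, 35, 20 bp

ClaI sites (ATCGAT) start at positions 130, 167, 187, 222, 257.
ClaI cuts after base 2 of each site, so after positions 131, 168, 188, 223, 258.
Circular molecule, 5 cuts → 5 fragments:
  132–168 → 37 bp
  169–188 → 20 bp
  189–223 → 35 bp
  224–258 → 35 bp
  259–280 then 1–131 → 22 + 131 = 153 bp
Sorted largest to smallest: 153, 37, 35, 35, 20 bp.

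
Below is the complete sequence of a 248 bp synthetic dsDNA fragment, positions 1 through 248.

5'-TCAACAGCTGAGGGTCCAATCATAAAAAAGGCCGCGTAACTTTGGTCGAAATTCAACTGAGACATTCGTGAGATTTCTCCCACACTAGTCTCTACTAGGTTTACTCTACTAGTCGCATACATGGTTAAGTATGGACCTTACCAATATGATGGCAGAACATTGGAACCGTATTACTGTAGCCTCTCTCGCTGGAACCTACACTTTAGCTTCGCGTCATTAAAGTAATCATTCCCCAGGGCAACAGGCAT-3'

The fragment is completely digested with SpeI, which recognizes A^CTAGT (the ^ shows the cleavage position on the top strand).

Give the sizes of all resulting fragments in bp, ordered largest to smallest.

140, 84, 24 bp

SpeI sites (ACTAGT) start at positions 84, 108.
SpeI cuts after the first base of each site, so after positions 84, 108.
Linear molecule, 2 cuts → 3 fragments:
  1–84 → 84 bp
  85–108 → 24 bp
  109–248 → 140 bp
Sorted largest to smallest: 140, 84, 24 bp.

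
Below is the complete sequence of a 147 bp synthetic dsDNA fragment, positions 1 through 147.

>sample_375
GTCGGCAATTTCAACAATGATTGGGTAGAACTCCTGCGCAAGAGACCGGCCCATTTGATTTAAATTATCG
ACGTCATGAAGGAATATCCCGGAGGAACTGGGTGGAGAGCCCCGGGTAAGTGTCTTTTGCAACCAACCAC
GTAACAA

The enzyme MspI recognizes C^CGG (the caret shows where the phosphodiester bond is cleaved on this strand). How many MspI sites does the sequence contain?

CCGG occurs starting at positions 46, 89, 112.
MspI cuts at 3 sites.

3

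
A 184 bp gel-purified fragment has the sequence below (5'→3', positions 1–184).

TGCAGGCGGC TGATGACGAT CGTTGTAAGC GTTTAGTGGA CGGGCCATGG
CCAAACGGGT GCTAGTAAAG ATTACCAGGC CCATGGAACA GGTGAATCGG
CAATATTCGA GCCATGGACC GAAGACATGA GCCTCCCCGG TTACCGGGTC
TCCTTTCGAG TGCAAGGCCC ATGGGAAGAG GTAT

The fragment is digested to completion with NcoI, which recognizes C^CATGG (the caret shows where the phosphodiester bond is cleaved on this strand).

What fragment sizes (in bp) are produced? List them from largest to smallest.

NcoI sites (CCATGG) start at positions 45, 81, 112, 169.
NcoI cuts after the first base of each site, so after positions 45, 81, 112, 169.
Linear molecule, 4 cuts → 5 fragments:
  1–45 → 45 bp
  46–81 → 36 bp
  82–112 → 31 bp
  113–169 → 57 bp
  170–184 → 15 bp
Sorted largest to smallest: 57, 45, 36, 31, 15 bp.

57, 45, 36, 31, 15 bp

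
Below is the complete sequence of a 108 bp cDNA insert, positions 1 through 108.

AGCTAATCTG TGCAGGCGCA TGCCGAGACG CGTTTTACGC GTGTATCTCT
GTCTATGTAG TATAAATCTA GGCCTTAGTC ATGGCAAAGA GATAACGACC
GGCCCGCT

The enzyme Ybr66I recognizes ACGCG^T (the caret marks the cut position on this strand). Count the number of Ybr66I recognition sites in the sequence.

ACGCGT occurs starting at positions 28, 37.
Ybr66I cuts at 2 sites.

2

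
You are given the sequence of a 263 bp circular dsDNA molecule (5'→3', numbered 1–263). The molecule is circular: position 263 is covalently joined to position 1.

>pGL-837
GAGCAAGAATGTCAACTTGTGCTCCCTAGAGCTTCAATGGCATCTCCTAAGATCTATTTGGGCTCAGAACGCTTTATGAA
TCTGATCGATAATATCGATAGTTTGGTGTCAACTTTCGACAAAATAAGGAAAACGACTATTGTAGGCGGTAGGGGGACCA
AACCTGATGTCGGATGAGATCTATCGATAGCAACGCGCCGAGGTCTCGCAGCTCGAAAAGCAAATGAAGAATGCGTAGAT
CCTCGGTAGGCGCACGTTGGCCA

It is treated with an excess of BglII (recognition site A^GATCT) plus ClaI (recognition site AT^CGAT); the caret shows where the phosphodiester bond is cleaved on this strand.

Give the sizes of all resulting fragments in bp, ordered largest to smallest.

BglII sites (AGATCT) start at positions 50, 177.
BglII cuts after the first base of each site, so after positions 50, 177.
ClaI sites (ATCGAT) start at positions 85, 94, 183.
ClaI cuts after base 2 of each site, so after positions 86, 95, 184.
Combined cut positions: 50, 86, 95, 177, 184.
Circular molecule, 5 cuts → 5 fragments:
  51–86 → 36 bp
  87–95 → 9 bp
  96–177 → 82 bp
  178–184 → 7 bp
  185–263 then 1–50 → 79 + 50 = 129 bp
Sorted largest to smallest: 129, 82, 36, 9, 7 bp.

129, 82, 36, 9, 7 bp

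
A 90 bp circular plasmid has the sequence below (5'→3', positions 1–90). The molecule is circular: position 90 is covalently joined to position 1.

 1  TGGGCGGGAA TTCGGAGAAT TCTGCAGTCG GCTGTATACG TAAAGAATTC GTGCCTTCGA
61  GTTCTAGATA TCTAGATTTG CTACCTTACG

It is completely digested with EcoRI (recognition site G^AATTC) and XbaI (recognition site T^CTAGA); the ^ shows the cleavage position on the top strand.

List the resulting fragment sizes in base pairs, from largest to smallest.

EcoRI sites (GAATTC) start at positions 8, 17, 45.
EcoRI cuts after the first base of each site, so after positions 8, 17, 45.
XbaI sites (TCTAGA) start at positions 63, 71.
XbaI cuts after the first base of each site, so after positions 63, 71.
Combined cut positions: 8, 17, 45, 63, 71.
Circular molecule, 5 cuts → 5 fragments:
  9–17 → 9 bp
  18–45 → 28 bp
  46–63 → 18 bp
  64–71 → 8 bp
  72–90 then 1–8 → 19 + 8 = 27 bp
Sorted largest to smallest: 28, 27, 18, 9, 8 bp.

28, 27, 18, 9, 8 bp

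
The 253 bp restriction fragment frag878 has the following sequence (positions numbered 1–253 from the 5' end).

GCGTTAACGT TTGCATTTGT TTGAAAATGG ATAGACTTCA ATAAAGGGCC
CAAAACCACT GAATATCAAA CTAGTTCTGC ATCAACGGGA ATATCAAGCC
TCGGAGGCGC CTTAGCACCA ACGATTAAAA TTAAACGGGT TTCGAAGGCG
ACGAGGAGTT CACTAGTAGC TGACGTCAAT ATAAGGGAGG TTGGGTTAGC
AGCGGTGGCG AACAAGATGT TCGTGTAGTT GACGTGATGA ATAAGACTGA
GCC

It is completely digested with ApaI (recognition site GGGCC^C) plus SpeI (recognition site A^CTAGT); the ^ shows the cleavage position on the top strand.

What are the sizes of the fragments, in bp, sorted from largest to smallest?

The ApaI site (GGGCCC) starts at position 46.
ApaI cuts after base 5 of each site (before the last base), so after position 50.
SpeI sites (ACTAGT) start at positions 70, 162.
SpeI cuts after the first base of each site, so after positions 70, 162.
Combined cut positions: 50, 70, 162.
Linear molecule, 3 cuts → 4 fragments:
  1–50 → 50 bp
  51–70 → 20 bp
  71–162 → 92 bp
  163–253 → 91 bp
Sorted largest to smallest: 92, 91, 50, 20 bp.

92, 91, 50, 20 bp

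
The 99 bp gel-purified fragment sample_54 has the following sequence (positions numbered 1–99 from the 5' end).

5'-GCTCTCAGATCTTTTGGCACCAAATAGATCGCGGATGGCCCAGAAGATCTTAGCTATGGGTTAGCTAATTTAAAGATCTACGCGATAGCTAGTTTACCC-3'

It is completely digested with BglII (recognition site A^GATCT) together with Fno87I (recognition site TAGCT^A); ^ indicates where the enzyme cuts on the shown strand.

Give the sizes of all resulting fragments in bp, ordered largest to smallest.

38, 16, 11, 10, 9, 8, 7 bp

BglII sites (AGATCT) start at positions 7, 45, 74.
BglII cuts after the first base of each site, so after positions 7, 45, 74.
Fno87I sites (TAGCTA) start at positions 51, 62, 86.
Fno87I cuts after base 5 of each site (before the last base), so after positions 55, 66, 90.
Combined cut positions: 7, 45, 55, 66, 74, 90.
Linear molecule, 6 cuts → 7 fragments:
  1–7 → 7 bp
  8–45 → 38 bp
  46–55 → 10 bp
  56–66 → 11 bp
  67–74 → 8 bp
  75–90 → 16 bp
  91–99 → 9 bp
Sorted largest to smallest: 38, 16, 11, 10, 9, 8, 7 bp.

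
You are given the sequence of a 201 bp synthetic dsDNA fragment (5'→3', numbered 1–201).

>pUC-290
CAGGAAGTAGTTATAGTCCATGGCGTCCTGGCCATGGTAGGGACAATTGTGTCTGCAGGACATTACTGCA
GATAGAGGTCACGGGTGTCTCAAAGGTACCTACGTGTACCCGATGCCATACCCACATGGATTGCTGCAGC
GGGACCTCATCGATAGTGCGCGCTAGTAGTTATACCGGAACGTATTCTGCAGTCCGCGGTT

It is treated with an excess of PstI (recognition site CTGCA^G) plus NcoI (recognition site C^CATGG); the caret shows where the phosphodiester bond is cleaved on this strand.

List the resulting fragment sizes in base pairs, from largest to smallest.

68, 53, 25, 18, 14, 13, 10 bp

PstI sites (CTGCAG) start at positions 53, 66, 134, 187.
PstI cuts after base 5 of each site (before the last base), so after positions 57, 70, 138, 191.
NcoI sites (CCATGG) start at positions 18, 32.
NcoI cuts after the first base of each site, so after positions 18, 32.
Combined cut positions: 18, 32, 57, 70, 138, 191.
Linear molecule, 6 cuts → 7 fragments:
  1–18 → 18 bp
  19–32 → 14 bp
  33–57 → 25 bp
  58–70 → 13 bp
  71–138 → 68 bp
  139–191 → 53 bp
  192–201 → 10 bp
Sorted largest to smallest: 68, 53, 25, 18, 14, 13, 10 bp.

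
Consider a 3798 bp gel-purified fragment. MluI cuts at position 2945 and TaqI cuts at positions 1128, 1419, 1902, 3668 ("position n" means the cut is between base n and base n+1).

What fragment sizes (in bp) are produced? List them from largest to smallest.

Combined cut positions (sorted): 1128, 1419, 1902, 2945, 3668.
Linear molecule, 5 cuts → 6 fragments:
  1128 − 0 = 1128 bp
  1419 − 1128 = 291 bp
  1902 − 1419 = 483 bp
  2945 − 1902 = 1043 bp
  3668 − 2945 = 723 bp
  3798 − 3668 = 130 bp
Sorted largest to smallest: 1128, 1043, 723, 483, 291, 130 bp.

1128, 1043, 723, 483, 291, 130 bp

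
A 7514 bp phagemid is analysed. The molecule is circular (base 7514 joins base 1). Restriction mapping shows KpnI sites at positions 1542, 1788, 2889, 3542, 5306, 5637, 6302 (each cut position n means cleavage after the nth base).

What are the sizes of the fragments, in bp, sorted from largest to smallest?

2754, 1764, 1101, 665, 653, 331, 246 bp

Circular molecule, 7 cuts → 7 fragments:
  1788 − 1542 = 246 bp
  2889 − 1788 = 1101 bp
  3542 − 2889 = 653 bp
  5306 − 3542 = 1764 bp
  5637 − 5306 = 331 bp
  6302 − 5637 = 665 bp
  wrap: 7514 − 6302 + 1542 = 2754 bp
Sorted largest to smallest: 2754, 1764, 1101, 665, 653, 331, 246 bp.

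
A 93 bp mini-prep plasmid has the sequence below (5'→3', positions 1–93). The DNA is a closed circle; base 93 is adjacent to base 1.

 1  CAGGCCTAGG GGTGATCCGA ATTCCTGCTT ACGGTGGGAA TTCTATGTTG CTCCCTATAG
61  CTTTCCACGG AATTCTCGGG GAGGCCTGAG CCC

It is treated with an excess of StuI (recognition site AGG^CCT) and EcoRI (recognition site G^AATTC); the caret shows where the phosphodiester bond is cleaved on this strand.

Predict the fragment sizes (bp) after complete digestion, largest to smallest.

32, 19, 15, 14, 13 bp

StuI sites (AGGCCT) start at positions 2, 82.
StuI cuts after base 3 of each site, so after positions 4, 84.
EcoRI sites (GAATTC) start at positions 19, 38, 70.
EcoRI cuts after the first base of each site, so after positions 19, 38, 70.
Combined cut positions: 4, 19, 38, 70, 84.
Circular molecule, 5 cuts → 5 fragments:
  5–19 → 15 bp
  20–38 → 19 bp
  39–70 → 32 bp
  71–84 → 14 bp
  85–93 then 1–4 → 9 + 4 = 13 bp
Sorted largest to smallest: 32, 19, 15, 14, 13 bp.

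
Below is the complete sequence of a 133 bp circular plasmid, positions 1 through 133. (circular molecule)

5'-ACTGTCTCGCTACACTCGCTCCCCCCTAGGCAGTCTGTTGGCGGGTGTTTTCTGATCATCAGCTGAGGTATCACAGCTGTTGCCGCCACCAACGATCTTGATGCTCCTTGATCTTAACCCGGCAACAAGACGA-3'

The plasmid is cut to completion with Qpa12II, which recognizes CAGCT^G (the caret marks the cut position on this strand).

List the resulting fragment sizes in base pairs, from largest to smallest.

Qpa12II sites (CAGCTG) start at positions 60, 74.
Qpa12II cuts after base 5 of each site (before the last base), so after positions 64, 78.
Circular molecule, 2 cuts → 2 fragments:
  65–78 → 14 bp
  79–133 then 1–64 → 55 + 64 = 119 bp
Sorted largest to smallest: 119, 14 bp.

119, 14 bp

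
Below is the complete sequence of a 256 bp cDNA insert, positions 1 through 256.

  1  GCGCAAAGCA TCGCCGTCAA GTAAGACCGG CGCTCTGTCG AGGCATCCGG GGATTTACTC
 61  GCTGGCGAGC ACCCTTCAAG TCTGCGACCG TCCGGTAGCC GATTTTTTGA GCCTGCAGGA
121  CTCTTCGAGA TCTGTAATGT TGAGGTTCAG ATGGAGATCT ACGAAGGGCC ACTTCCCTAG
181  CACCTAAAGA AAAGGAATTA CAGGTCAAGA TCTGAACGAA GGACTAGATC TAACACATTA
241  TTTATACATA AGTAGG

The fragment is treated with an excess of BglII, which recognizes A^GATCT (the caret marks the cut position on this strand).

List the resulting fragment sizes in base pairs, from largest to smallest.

BglII sites (AGATCT) start at positions 128, 155, 208, 226.
BglII cuts after the first base of each site, so after positions 128, 155, 208, 226.
Linear molecule, 4 cuts → 5 fragments:
  1–128 → 128 bp
  129–155 → 27 bp
  156–208 → 53 bp
  209–226 → 18 bp
  227–256 → 30 bp
Sorted largest to smallest: 128, 53, 30, 27, 18 bp.

128, 53, 30, 27, 18 bp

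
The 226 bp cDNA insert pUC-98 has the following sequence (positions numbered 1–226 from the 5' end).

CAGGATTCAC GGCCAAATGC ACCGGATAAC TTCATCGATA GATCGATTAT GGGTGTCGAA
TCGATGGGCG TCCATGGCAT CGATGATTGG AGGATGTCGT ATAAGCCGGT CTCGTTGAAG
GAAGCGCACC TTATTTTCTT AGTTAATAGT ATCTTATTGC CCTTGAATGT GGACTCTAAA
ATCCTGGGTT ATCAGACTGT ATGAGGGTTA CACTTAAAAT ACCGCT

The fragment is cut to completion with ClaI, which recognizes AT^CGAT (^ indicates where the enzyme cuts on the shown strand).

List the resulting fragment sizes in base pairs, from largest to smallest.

146, 35, 19, 18, 8 bp

ClaI sites (ATCGAT) start at positions 34, 42, 60, 79.
ClaI cuts after base 2 of each site, so after positions 35, 43, 61, 80.
Linear molecule, 4 cuts → 5 fragments:
  1–35 → 35 bp
  36–43 → 8 bp
  44–61 → 18 bp
  62–80 → 19 bp
  81–226 → 146 bp
Sorted largest to smallest: 146, 35, 19, 18, 8 bp.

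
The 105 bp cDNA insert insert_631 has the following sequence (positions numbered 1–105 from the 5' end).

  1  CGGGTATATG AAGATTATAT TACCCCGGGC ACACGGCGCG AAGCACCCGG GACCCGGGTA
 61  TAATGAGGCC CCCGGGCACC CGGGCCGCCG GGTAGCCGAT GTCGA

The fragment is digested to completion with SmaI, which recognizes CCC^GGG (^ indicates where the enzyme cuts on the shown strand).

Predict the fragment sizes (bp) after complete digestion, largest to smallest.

26, 24, 22, 18, 8, 7 bp

SmaI sites (CCCGGG) start at positions 24, 46, 53, 71, 79.
SmaI cuts after base 3 of each site, so after positions 26, 48, 55, 73, 81.
Linear molecule, 5 cuts → 6 fragments:
  1–26 → 26 bp
  27–48 → 22 bp
  49–55 → 7 bp
  56–73 → 18 bp
  74–81 → 8 bp
  82–105 → 24 bp
Sorted largest to smallest: 26, 24, 22, 18, 8, 7 bp.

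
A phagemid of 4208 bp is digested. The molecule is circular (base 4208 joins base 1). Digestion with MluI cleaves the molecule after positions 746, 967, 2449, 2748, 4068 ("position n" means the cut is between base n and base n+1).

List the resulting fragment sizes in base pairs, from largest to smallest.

1482, 1320, 886, 299, 221 bp

Circular molecule, 5 cuts → 5 fragments:
  967 − 746 = 221 bp
  2449 − 967 = 1482 bp
  2748 − 2449 = 299 bp
  4068 − 2748 = 1320 bp
  wrap: 4208 − 4068 + 746 = 886 bp
Sorted largest to smallest: 1482, 1320, 886, 299, 221 bp.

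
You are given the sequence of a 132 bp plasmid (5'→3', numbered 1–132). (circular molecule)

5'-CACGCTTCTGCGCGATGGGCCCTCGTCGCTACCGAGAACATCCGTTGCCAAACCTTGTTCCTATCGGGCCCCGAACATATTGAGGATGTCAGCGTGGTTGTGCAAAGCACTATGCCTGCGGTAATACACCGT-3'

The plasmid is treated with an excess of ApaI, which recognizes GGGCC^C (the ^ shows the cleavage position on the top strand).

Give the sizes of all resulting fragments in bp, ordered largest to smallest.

83, 49 bp

ApaI sites (GGGCCC) start at positions 17, 66.
ApaI cuts after base 5 of each site (before the last base), so after positions 21, 70.
Circular molecule, 2 cuts → 2 fragments:
  22–70 → 49 bp
  71–132 then 1–21 → 62 + 21 = 83 bp
Sorted largest to smallest: 83, 49 bp.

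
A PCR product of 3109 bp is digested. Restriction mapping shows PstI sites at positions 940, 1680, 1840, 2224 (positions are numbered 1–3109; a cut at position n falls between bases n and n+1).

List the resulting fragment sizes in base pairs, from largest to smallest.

Linear molecule, 4 cuts → 5 fragments:
  940 − 0 = 940 bp
  1680 − 940 = 740 bp
  1840 − 1680 = 160 bp
  2224 − 1840 = 384 bp
  3109 − 2224 = 885 bp
Sorted largest to smallest: 940, 885, 740, 384, 160 bp.

940, 885, 740, 384, 160 bp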